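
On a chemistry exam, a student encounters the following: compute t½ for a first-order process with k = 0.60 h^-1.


t½ = ln2/k = 0.693147/(0.60 h^-1)
= 1.155 h

1.155 h


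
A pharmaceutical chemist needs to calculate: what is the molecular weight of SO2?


M(SO2) = 1×32.07 + 2×16.0
= 32.07 + 32.0
= 64.07 g/mol

64.07 g/mol


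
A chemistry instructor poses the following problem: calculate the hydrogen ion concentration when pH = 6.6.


[H+] = 10^(-pH) = 10^(-6.6)
= 2.51×10^-7 M

2.51×10^-7 M


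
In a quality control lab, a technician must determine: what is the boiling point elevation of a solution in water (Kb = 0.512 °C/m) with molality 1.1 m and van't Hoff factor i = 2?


ΔTb = Kb × m × i
= 0.512 × 1.1 × 2
= 1.1264 °C

1.1264 °C


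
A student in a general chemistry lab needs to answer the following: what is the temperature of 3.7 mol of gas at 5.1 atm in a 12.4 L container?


PV = nRT  (R = 0.08206 L·atm/(mol·K))
T = PV/(nR) = 5.1×12.4/(3.7×0.08206)
= 63.24/0.303622
= 208.29 K

208.29 K


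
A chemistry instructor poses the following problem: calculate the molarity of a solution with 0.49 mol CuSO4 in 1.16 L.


M = n/V = 0.49/1.16 = 0.422 mol/L

0.422 M


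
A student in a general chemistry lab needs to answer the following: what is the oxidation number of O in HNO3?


O is usually -2
Oxidation number: -2

-2


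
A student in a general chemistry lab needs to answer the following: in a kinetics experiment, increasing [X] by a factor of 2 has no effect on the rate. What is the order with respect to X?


rate ∝ [X]^n
rate ∝ [X]^0
Order in X: 0

0


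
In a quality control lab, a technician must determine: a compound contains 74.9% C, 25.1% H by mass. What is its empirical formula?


Assume 100 g sample. Moles of each element:
  C: 74.9/12.01 = 6.236 mol
  H: 25.1/1.008 = 24.901 mol
Divide by smallest (6.236):
  C: 6.236/6.236 = 1.0
  H: 24.901/6.236 = 3.99
Empirical formula: CH4

CH4


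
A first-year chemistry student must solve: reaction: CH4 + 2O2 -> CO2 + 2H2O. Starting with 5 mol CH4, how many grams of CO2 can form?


Mole ratio CO2:CH4 = 1:1
n(CO2) = 5 × 1/1 = 5.000 mol
mass = 5.000 × 44.01 = 220.05 g

220.05 g


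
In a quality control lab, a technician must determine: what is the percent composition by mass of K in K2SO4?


M(K2SO4) = 2×39.1 + 1×32.07 + 4×16.0 = 174.27 g/mol
Mass of K = 2 × 39.1 = 78.20 g/mol
% K = 78.20/174.27 × 100 = 44.87%

44.87%


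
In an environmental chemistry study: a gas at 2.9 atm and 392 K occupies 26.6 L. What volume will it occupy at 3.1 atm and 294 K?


P1V1/T1 = P2V2/T2
V2 = P1V1T2/(T1P2)
= 2.9×26.6×294/(392×3.1)
= 18.663 L

18.663 L


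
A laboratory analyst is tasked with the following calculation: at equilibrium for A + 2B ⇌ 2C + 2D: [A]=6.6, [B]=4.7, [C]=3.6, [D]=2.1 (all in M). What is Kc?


Kc = [C]^2[D]^2/([A][B]^2)
= (3.6^2 × 2.1^2)/(6.6^1 × 4.7^2)
= 57.1536/145.794
= 0.3920

0.3920


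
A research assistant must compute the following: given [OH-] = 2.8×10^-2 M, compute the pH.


pOH = -log10([OH-]) = -log10(2.8×10^-2)
= 2 - log10(2.8) = 1.55
pH = 14 - pOH = 14 - 1.55 = 12.45

12.45


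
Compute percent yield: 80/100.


% yield = actual/theoretical × 100
= 80/100 × 100
= 80.0%

80.0%


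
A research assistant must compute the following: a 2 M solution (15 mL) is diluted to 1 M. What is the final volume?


C1V1 = C2V2
2 × 15 = 1 × V2
V2 = 30/1 = 30.0 mL

30.0 mL


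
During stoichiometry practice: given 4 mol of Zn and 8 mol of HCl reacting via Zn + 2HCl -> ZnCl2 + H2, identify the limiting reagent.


Mole ratio available / coefficient:
  Zn: 4/1 = 4.000
  HCl: 8/2 = 4.000
Smaller ratio is limiting.

neither (stoichiometric); Zn and HCl are fully consumed


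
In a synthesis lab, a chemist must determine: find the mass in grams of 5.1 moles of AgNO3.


M(AgNO3) = 169.88 g/mol
mass = n × M = 5.1 × 169.88 = 866.39 g

866.39 g


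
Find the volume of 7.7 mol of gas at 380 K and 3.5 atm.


PV = nRT  (R = 0.08206 L·atm/(mol·K))
V = nRT/P = 7.7×0.08206×380/3.5
= 68.602 L

68.602 L


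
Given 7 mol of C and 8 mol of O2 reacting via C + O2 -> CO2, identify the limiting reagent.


Mole ratio available / coefficient:
  C: 7/1 = 7.000
  O2: 8/1 = 8.000
Smaller ratio is limiting.

C


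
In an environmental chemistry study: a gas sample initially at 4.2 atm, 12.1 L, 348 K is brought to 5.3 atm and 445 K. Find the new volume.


P1V1/T1 = P2V2/T2
V2 = P1V1T2/(T1P2)
= 4.2×12.1×445/(348×5.3)
= 12.261 L

12.261 L


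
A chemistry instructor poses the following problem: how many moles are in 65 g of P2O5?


M(P2O5) = 141.94 g/mol
n = mass/M = 65/141.94 = 0.4579 mol

0.4579 mol


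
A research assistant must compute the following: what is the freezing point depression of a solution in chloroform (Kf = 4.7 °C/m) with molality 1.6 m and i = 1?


ΔTf = Kf × m × i
= 4.7 × 1.6 × 1
= 7.52 °C

7.52 °C


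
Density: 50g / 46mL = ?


ρ = mass/volume
= 50/46
= 1.087 g/mL

1.087 g/mL


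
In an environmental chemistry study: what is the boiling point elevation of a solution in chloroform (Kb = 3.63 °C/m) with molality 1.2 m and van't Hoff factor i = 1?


ΔTb = Kb × m × i
= 3.63 × 1.2 × 1
= 4.356 °C

4.356 °C


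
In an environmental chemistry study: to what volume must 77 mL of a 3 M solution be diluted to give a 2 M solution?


C1V1 = C2V2
3 × 77 = 2 × V2
V2 = 231/2 = 115.5 mL

115.5 mL


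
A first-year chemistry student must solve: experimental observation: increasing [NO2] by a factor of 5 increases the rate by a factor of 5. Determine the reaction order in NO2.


rate ∝ [NO2]^n
5^n = 5 → n = 1
Order in NO2: 1

1


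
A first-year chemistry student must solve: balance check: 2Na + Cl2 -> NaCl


Equation: 2Na + Cl2 -> NaCl
Check atoms: Cl: 2≠1, Na: 2≠1
Not balanced

No, not balanced


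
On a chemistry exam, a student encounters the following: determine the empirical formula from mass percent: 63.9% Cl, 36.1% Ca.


Assume 100 g sample. Moles of each element:
  Cl: 63.9/35.45 = 1.803 mol
  Ca: 36.1/40.08 = 0.901 mol
Divide by smallest (0.901):
  Cl: 1.803/0.901 = 2.0
  Ca: 0.901/0.901 = 1.0
Empirical formula: CaCl2

CaCl2


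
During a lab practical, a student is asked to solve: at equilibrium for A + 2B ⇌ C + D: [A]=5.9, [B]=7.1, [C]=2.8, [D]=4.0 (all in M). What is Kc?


Kc = [C][D]/([A][B]^2)
= (2.8^1 × 4.0^1)/(5.9^1 × 7.1^2)
= 11.2/297.419
= 0.03766

0.03766


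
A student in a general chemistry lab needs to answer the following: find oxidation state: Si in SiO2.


x + 2(-2) = 0, so x = +4
Oxidation number: +4

+4


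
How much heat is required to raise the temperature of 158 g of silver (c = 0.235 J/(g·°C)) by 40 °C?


q = mcΔT = 158 × 0.235 × 40
= 1485.20 J

1485.20 J


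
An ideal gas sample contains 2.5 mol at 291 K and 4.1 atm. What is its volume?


PV = nRT  (R = 0.08206 L·atm/(mol·K))
V = nRT/P = 2.5×0.08206×291/4.1
= 14.561 L

14.561 L


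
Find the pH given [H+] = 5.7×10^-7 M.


pH = -log10([H+]) = -log10(5.7×10^-7)
= 7 - log10(5.7)
= 7 - 0.76
= 6.24

6.24


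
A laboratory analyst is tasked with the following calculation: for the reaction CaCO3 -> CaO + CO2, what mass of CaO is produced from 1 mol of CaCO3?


Mole ratio CaO:CaCO3 = 1:1
n(CaO) = 1 × 1/1 = 1.000 mol
mass = 1.000 × 56.08 = 56.08 g

56.08 g


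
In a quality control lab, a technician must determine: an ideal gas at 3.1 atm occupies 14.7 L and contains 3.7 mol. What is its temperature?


PV = nRT  (R = 0.08206 L·atm/(mol·K))
T = PV/(nR) = 3.1×14.7/(3.7×0.08206)
= 45.57/0.303622
= 150.09 K

150.09 K


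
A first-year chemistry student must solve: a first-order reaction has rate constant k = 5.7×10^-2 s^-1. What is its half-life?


t½ = ln2/k = 0.693147/(5.7×10^-2 s^-1)
= 12.16 s

12.16 s


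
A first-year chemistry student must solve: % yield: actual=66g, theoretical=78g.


% yield = actual/theoretical × 100
= 66/78 × 100
= 84.62%

84.62%


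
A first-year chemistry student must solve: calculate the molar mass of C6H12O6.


M(C6H12O6) = 6×12.01 + 12×1.008 + 6×16.0
= 72.06 + 12.1 + 96.0
= 180.16 g/mol

180.16 g/mol


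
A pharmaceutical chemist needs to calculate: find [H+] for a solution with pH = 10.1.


[H+] = 10^(-pH) = 10^(-10.1)
= 7.94×10^-11 M

7.94×10^-11 M


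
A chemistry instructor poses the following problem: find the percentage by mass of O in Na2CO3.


M(Na2CO3) = 2×22.99 + 1×12.01 + 3×16.0 = 105.99 g/mol
Mass of O = 3 × 16.0 = 48.00 g/mol
% O = 48.00/105.99 × 100 = 45.29%

45.29%


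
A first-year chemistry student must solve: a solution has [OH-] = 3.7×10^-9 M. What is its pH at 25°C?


pOH = -log10([OH-]) = -log10(3.7×10^-9)
= 9 - log10(3.7) = 8.43
pH = 14 - pOH = 14 - 8.43 = 5.57

5.57


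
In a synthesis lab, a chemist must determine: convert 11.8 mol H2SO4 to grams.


M(H2SO4) = 98.09 g/mol
mass = n × M = 11.8 × 98.09 = 1157.46 g

1157.46 g


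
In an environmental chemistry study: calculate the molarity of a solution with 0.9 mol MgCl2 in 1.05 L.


M = n/V = 0.9/1.05 = 0.857 mol/L

0.857 M


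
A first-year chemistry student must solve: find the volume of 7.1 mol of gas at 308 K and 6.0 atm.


PV = nRT  (R = 0.08206 L·atm/(mol·K))
V = nRT/P = 7.1×0.08206×308/6.0
= 29.908 L

29.908 L


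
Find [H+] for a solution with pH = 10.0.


[H+] = 10^(-pH) = 10^(-10.0)
= 1.0×10^-10 M

1.0×10^-10 M


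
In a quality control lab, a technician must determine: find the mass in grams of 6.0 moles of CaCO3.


M(CaCO3) = 100.09 g/mol
mass = n × M = 6.0 × 100.09 = 600.54 g

600.54 g


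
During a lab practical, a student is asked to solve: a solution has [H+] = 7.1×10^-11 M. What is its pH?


pH = -log10([H+]) = -log10(7.1×10^-11)
= 11 - log10(7.1)
= 11 - 0.85
= 10.15

10.15


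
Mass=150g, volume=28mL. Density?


ρ = mass/volume
= 150/28
= 5.357 g/mL

5.357 g/mL


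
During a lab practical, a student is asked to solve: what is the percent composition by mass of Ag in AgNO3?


M(AgNO3) = 1×107.87 + 1×14.01 + 3×16.0 = 169.88 g/mol
Mass of Ag = 1 × 107.87 = 107.87 g/mol
% Ag = 107.87/169.88 × 100 = 63.50%

63.50%


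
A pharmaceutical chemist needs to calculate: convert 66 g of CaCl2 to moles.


M(CaCl2) = 110.98 g/mol
n = mass/M = 66/110.98 = 0.5947 mol

0.5947 mol


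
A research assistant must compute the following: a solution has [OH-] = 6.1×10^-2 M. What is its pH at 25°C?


pOH = -log10([OH-]) = -log10(6.1×10^-2)
= 2 - log10(6.1) = 1.21
pH = 14 - pOH = 14 - 1.21 = 12.79

12.79


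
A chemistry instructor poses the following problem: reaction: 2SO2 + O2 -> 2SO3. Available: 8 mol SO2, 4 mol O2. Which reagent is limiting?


Mole ratio available / coefficient:
  SO2: 8/2 = 4.000
  O2: 4/1 = 4.000
Smaller ratio is limiting.

neither (stoichiometric); SO2 and O2 are fully consumed


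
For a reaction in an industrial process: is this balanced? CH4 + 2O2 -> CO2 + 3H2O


Equation: CH4 + 2O2 -> CO2 + 3H2O
Check atoms: C: 1=1, H: 4≠6, O: 4≠5
Not balanced

No, not balanced


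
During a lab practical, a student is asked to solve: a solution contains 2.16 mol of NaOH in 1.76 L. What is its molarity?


M = n/V = 2.16/1.76 = 1.227 mol/L

1.227 M


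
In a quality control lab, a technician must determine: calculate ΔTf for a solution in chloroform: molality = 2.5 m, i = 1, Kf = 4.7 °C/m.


ΔTf = Kf × m × i
= 4.7 × 2.5 × 1
= 11.75 °C

11.75 °C


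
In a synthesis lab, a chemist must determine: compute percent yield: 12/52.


% yield = actual/theoretical × 100
= 12/52 × 100
= 23.08%

23.08%


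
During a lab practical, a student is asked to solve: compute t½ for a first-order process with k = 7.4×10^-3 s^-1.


t½ = ln2/k = 0.693147/(7.4×10^-3 s^-1)
= 93.67 s

93.67 s


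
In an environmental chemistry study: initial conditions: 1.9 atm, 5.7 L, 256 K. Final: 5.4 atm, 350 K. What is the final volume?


P1V1/T1 = P2V2/T2
V2 = P1V1T2/(T1P2)
= 1.9×5.7×350/(256×5.4)
= 2.742 L

2.742 L


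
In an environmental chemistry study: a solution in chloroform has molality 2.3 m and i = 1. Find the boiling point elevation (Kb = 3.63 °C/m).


ΔTb = Kb × m × i
= 3.63 × 2.3 × 1
= 8.349 °C

8.349 °C


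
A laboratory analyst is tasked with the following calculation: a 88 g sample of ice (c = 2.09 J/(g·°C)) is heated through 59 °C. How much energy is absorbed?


q = mcΔT = 88 × 2.09 × 59
= 10851.28 J

10851.28 J


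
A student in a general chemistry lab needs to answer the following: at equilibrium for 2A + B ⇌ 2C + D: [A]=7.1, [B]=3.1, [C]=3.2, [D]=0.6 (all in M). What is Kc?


Kc = [C]^2[D]/([A]^2[B])
= (3.2^2 × 0.6^1)/(7.1^2 × 3.1^1)
= 6.144/156.271
= 0.03932

0.03932


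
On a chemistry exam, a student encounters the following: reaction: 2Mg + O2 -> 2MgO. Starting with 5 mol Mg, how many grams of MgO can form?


Mole ratio MgO:Mg = 2:2
n(MgO) = 5 × 2/2 = 5.000 mol
mass = 5.000 × 40.31 = 201.55 g

201.55 g


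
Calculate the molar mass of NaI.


M(NaI) = 1×22.99 + 1×126.9
= 22.99 + 126.9
= 149.89 g/mol

149.89 g/mol


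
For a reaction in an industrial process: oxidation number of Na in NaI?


Group 1 metal: +1
Oxidation number: +1

+1


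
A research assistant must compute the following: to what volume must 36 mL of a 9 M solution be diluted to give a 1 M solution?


C1V1 = C2V2
9 × 36 = 1 × V2
V2 = 324/1 = 324.0 mL

324.0 mL


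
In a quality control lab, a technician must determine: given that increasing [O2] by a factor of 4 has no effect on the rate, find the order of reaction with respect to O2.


rate ∝ [O2]^n
rate ∝ [O2]^0
Order in O2: 0

0


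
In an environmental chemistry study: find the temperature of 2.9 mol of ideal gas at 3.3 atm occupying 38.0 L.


PV = nRT  (R = 0.08206 L·atm/(mol·K))
T = PV/(nR) = 3.3×38.0/(2.9×0.08206)
= 125.40/0.237974
= 526.95 K

526.95 K


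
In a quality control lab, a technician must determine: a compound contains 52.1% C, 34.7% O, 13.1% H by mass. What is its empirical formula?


Assume 100 g sample. Moles of each element:
  C: 52.1/12.01 = 4.338 mol
  O: 34.7/16.0 = 2.169 mol
  H: 13.1/1.008 = 12.996 mol
Divide by smallest (2.169):
  C: 4.338/2.169 = 2.0
  O: 2.169/2.169 = 1.0
  H: 12.996/2.169 = 5.99
Empirical formula: C2H6O

C2H6O


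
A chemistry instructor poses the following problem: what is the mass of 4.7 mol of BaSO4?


M(BaSO4) = 233.4 g/mol
mass = n × M = 4.7 × 233.4 = 1096.98 g

1096.98 g


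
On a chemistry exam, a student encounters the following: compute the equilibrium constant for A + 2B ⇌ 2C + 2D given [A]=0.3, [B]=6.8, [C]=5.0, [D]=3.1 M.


Kc = [C]^2[D]^2/([A][B]^2)
= (5.0^2 × 3.1^2)/(0.3^1 × 6.8^2)
= 240.25/13.872
= 17.32

17.32


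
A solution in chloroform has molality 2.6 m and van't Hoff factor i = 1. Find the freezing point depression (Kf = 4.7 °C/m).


ΔTf = Kf × m × i
= 4.7 × 2.6 × 1
= 12.22 °C

12.22 °C


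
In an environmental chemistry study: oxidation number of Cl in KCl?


halide: -1
Oxidation number: -1

-1


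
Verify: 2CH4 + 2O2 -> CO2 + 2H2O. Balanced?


Equation: 2CH4 + 2O2 -> CO2 + 2H2O
Check atoms: C: 2≠1, H: 8≠4, O: 4=4
Not balanced

No, not balanced


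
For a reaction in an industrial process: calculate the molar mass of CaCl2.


M(CaCl2) = 1×40.08 + 2×35.45
= 40.08 + 70.9
= 110.98 g/mol

110.98 g/mol


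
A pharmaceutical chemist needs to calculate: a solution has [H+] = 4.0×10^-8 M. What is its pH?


pH = -log10([H+]) = -log10(4.0×10^-8)
= 8 - log10(4.0)
= 8 - 0.6
= 7.4

7.4


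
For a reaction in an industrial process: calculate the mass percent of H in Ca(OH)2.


M(Ca(OH)2) = 1×40.08 + 2×16.0 + 2×1.008 = 74.096 g/mol
Mass of H = 2 × 1.008 = 2.016 g/mol
% H = 2.016/74.096 × 100 = 2.72%

2.72%


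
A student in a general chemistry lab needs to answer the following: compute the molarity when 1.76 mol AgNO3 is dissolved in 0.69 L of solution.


M = n/V = 1.76/0.69 = 2.551 mol/L

2.551 M


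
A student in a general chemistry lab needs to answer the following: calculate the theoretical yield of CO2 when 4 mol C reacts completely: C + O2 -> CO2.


Mole ratio CO2:C = 1:1
n(CO2) = 4 × 1/1 = 4.000 mol
mass = 4.000 × 44.01 = 176.04 g

176.04 g


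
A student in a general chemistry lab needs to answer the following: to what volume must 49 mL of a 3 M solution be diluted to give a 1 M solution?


C1V1 = C2V2
3 × 49 = 1 × V2
V2 = 147/1 = 147.0 mL

147.0 mL


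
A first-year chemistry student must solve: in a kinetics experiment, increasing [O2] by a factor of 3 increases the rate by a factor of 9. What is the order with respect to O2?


rate ∝ [O2]^n
3^n = 9 → n = 2
Order in O2: 2

2


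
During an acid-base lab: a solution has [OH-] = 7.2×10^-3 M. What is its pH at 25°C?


pOH = -log10([OH-]) = -log10(7.2×10^-3)
= 3 - log10(7.2) = 2.14
pH = 14 - pOH = 14 - 2.14 = 11.86

11.86


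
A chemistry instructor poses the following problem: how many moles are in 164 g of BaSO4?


M(BaSO4) = 233.4 g/mol
n = mass/M = 164/233.4 = 0.7027 mol

0.7027 mol


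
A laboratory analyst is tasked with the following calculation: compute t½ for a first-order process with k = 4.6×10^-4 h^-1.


t½ = ln2/k = 0.693147/(4.6×10^-4 h^-1)
= 1507 h

1507 h


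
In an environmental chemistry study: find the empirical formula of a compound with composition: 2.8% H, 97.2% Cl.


Assume 100 g sample. Moles of each element:
  H: 2.8/1.008 = 2.778 mol
  Cl: 97.2/35.45 = 2.742 mol
Divide by smallest (2.742):
  H: 2.778/2.742 = 1.01
  Cl: 2.742/2.742 = 1.0
Empirical formula: HCl

HCl


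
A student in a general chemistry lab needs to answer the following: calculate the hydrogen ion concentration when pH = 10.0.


[H+] = 10^(-pH) = 10^(-10.0)
= 1.0×10^-10 M

1.0×10^-10 M


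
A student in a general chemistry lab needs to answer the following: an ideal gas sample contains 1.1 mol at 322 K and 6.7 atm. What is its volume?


PV = nRT  (R = 0.08206 L·atm/(mol·K))
V = nRT/P = 1.1×0.08206×322/6.7
= 4.338 L

4.338 L


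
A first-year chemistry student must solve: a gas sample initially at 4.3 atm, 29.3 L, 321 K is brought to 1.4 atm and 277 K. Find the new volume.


P1V1/T1 = P2V2/T2
V2 = P1V1T2/(T1P2)
= 4.3×29.3×277/(321×1.4)
= 77.657 L

77.657 L


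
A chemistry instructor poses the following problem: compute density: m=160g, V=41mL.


ρ = mass/volume
= 160/41
= 3.902 g/mL

3.902 g/mL


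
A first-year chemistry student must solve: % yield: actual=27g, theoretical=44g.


% yield = actual/theoretical × 100
= 27/44 × 100
= 61.36%

61.36%


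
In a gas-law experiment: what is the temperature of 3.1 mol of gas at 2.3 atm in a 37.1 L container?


PV = nRT  (R = 0.08206 L·atm/(mol·K))
T = PV/(nR) = 2.3×37.1/(3.1×0.08206)
= 85.33/0.254386
= 335.44 K

335.44 K


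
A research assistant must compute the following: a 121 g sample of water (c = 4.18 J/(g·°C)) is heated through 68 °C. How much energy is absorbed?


q = mcΔT = 121 × 4.18 × 68
= 34393.04 J

34393.04 J


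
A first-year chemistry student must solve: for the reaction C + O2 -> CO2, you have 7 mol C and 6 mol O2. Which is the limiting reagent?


Mole ratio available / coefficient:
  C: 7/1 = 7.000
  O2: 6/1 = 6.000
Smaller ratio is limiting.

O2


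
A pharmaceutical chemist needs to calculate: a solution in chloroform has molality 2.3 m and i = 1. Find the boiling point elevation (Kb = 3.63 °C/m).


ΔTb = Kb × m × i
= 3.63 × 2.3 × 1
= 8.349 °C

8.349 °C


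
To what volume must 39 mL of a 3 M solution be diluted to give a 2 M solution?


C1V1 = C2V2
3 × 39 = 2 × V2
V2 = 117/2 = 58.5 mL

58.5 mL


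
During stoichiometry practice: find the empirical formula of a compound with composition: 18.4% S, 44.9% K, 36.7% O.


Assume 100 g sample. Moles of each element:
  S: 18.4/32.07 = 0.574 mol
  K: 44.9/39.1 = 1.148 mol
  O: 36.7/16.0 = 2.294 mol
Divide by smallest (0.574):
  S: 0.574/0.574 = 1.0
  K: 1.148/0.574 = 2.0
  O: 2.294/0.574 = 4.0
Empirical formula: K2SO4

K2SO4


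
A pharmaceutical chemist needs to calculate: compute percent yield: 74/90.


% yield = actual/theoretical × 100
= 74/90 × 100
= 82.22%

82.22%


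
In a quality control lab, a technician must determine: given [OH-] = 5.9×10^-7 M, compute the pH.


pOH = -log10([OH-]) = -log10(5.9×10^-7)
= 7 - log10(5.9) = 6.23
pH = 14 - pOH = 14 - 6.23 = 7.77

7.77


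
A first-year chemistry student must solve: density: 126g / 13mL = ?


ρ = mass/volume
= 126/13
= 9.692 g/mL

9.692 g/mL


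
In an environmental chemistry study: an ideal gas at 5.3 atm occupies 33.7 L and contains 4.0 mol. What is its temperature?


PV = nRT  (R = 0.08206 L·atm/(mol·K))
T = PV/(nR) = 5.3×33.7/(4.0×0.08206)
= 178.61/0.328240
= 544.14 K

544.14 K


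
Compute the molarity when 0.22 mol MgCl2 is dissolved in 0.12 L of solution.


M = n/V = 0.22/0.12 = 1.833 mol/L

1.833 M


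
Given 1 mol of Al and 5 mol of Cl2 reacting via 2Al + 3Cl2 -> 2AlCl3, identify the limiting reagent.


Mole ratio available / coefficient:
  Al: 1/2 = 0.500
  Cl2: 5/3 = 1.667
Smaller ratio is limiting.

Al


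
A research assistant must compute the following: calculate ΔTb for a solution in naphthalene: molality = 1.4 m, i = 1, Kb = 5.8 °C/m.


ΔTb = Kb × m × i
= 5.8 × 1.4 × 1
= 8.12 °C

8.12 °C


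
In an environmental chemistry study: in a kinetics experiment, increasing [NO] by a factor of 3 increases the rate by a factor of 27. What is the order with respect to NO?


rate ∝ [NO]^n
3^n = 27 → n = 3
Order in NO: 3

3


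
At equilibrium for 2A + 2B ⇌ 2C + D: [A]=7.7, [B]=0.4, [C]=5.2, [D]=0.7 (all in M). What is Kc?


Kc = [C]^2[D]/([A]^2[B]^2)
= (5.2^2 × 0.7^1)/(7.7^2 × 0.4^2)
= 18.928/9.4864
= 1.995

1.995


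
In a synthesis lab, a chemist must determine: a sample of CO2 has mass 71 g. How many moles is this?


M(CO2) = 44.01 g/mol
n = mass/M = 71/44.01 = 1.6133 mol

1.6133 mol


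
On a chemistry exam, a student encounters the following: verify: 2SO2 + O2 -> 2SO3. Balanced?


Equation: 2SO2 + O2 -> 2SO3
Check atoms: O: 6=6, S: 2=2
Balanced

Yes, balanced


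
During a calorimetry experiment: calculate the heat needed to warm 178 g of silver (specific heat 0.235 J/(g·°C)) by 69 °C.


q = mcΔT = 178 × 0.235 × 69
= 2886.27 J

2886.27 J


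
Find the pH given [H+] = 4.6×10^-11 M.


pH = -log10([H+]) = -log10(4.6×10^-11)
= 11 - log10(4.6)
= 11 - 0.66
= 10.34

10.34


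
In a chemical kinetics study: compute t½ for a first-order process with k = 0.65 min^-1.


t½ = ln2/k = 0.693147/(0.65 min^-1)
= 1.066 min

1.066 min


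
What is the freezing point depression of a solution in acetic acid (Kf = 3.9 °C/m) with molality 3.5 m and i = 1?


ΔTf = Kf × m × i
= 3.9 × 3.5 × 1
= 13.65 °C

13.65 °C


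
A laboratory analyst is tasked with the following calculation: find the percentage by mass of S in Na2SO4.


M(Na2SO4) = 2×22.99 + 1×32.07 + 4×16.0 = 142.05 g/mol
Mass of S = 1 × 32.07 = 32.07 g/mol
% S = 32.07/142.05 × 100 = 22.58%

22.58%


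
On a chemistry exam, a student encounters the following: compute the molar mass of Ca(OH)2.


M(Ca(OH)2) = 1×40.08 + 2×16.0 + 2×1.008
= 40.08 + 32.0 + 2.02
= 74.1 g/mol

74.1 g/mol


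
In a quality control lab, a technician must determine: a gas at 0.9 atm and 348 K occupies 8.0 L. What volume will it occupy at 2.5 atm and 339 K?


P1V1/T1 = P2V2/T2
V2 = P1V1T2/(T1P2)
= 0.9×8.0×339/(348×2.5)
= 2.806 L

2.806 L


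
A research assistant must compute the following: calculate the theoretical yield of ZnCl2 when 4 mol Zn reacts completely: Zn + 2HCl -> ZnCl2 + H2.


Mole ratio ZnCl2:Zn = 1:1
n(ZnCl2) = 4 × 1/1 = 4.000 mol
mass = 4.000 × 136.28 = 545.12 g

545.12 g


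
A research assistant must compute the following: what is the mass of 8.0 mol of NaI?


M(NaI) = 149.89 g/mol
mass = n × M = 8.0 × 149.89 = 1199.12 g

1199.12 g


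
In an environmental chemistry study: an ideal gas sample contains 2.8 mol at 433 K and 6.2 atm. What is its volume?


PV = nRT  (R = 0.08206 L·atm/(mol·K))
V = nRT/P = 2.8×0.08206×433/6.2
= 16.047 L

16.047 L


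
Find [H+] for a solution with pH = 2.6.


[H+] = 10^(-pH) = 10^(-2.6)
= 2.51×10^-3 M

2.51×10^-3 M


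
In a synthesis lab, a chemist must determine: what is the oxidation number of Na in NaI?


Group 1 metal: +1
Oxidation number: +1

+1


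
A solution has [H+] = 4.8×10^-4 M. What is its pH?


pH = -log10([H+]) = -log10(4.8×10^-4)
= 4 - log10(4.8)
= 4 - 0.68
= 3.32

3.32


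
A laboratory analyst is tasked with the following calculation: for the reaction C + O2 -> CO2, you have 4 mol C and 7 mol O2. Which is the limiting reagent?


Mole ratio available / coefficient:
  C: 4/1 = 4.000
  O2: 7/1 = 7.000
Smaller ratio is limiting.

C


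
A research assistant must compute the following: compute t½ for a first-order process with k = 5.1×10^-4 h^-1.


t½ = ln2/k = 0.693147/(5.1×10^-4 h^-1)
= 1359 h

1359 h


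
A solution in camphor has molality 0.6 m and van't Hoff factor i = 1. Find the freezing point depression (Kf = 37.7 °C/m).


ΔTf = Kf × m × i
= 37.7 × 0.6 × 1
= 22.62 °C

22.62 °C


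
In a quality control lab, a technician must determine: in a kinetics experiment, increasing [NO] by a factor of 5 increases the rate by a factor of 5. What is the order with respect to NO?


rate ∝ [NO]^n
5^n = 5 → n = 1
Order in NO: 1

1


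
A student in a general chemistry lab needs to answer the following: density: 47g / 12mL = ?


ρ = mass/volume
= 47/12
= 3.917 g/mL

3.917 g/mL


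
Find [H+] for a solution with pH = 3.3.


[H+] = 10^(-pH) = 10^(-3.3)
= 5.01×10^-4 M

5.01×10^-4 M


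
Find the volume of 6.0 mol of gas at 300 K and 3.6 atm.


PV = nRT  (R = 0.08206 L·atm/(mol·K))
V = nRT/P = 6.0×0.08206×300/3.6
= 41.03 L

41.03 L


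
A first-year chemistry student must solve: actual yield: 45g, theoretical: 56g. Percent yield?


% yield = actual/theoretical × 100
= 45/56 × 100
= 80.36%

80.36%


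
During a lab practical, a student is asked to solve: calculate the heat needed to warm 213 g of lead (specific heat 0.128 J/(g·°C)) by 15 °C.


q = mcΔT = 213 × 0.128 × 15
= 408.96 J

408.96 J


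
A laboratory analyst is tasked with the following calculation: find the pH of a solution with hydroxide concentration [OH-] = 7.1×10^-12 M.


pOH = -log10([OH-]) = -log10(7.1×10^-12)
= 12 - log10(7.1) = 11.15
pH = 14 - pOH = 14 - 11.15 = 2.85

2.85


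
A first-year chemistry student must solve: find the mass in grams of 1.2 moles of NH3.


M(NH3) = 17.03 g/mol
mass = n × M = 1.2 × 17.03 = 20.44 g

20.44 g


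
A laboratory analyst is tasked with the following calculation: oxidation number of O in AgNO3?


O is usually -2
Oxidation number: -2

-2


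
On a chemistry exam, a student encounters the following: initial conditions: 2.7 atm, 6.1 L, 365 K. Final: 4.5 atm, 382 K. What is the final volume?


P1V1/T1 = P2V2/T2
V2 = P1V1T2/(T1P2)
= 2.7×6.1×382/(365×4.5)
= 3.83 L

3.83 L


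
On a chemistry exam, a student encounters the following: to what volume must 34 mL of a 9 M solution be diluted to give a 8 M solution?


C1V1 = C2V2
9 × 34 = 8 × V2
V2 = 306/8 = 38.25 mL

38.25 mL


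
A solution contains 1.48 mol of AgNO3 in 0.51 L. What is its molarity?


M = n/V = 1.48/0.51 = 2.902 mol/L

2.902 M


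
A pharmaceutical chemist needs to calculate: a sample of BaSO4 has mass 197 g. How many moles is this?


M(BaSO4) = 233.4 g/mol
n = mass/M = 197/233.4 = 0.844 mol

0.844 mol


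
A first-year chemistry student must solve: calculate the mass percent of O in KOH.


M(KOH) = 1×39.1 + 1×16.0 + 1×1.008 = 56.108 g/mol
Mass of O = 1 × 16.0 = 16.00 g/mol
% O = 16.00/56.108 × 100 = 28.52%

28.52%


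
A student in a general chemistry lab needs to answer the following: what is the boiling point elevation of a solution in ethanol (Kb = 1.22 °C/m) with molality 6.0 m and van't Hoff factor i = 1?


ΔTb = Kb × m × i
= 1.22 × 6.0 × 1
= 7.32 °C

7.32 °C


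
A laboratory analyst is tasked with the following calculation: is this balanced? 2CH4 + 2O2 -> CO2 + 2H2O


Equation: 2CH4 + 2O2 -> CO2 + 2H2O
Check atoms: C: 2≠1, H: 8≠4, O: 4=4
Not balanced

No, not balanced


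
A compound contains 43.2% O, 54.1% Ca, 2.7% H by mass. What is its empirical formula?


Assume 100 g sample. Moles of each element:
  O: 43.2/16.0 = 2.7 mol
  Ca: 54.1/40.08 = 1.35 mol
  H: 2.7/1.008 = 2.679 mol
Divide by smallest (1.35):
  O: 2.7/1.35 = 2.0
  Ca: 1.35/1.35 = 1.0
  H: 2.679/1.35 = 1.98
Empirical formula: CaO2H2

CaO2H2


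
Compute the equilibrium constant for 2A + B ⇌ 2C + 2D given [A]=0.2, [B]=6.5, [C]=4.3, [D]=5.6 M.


Kc = [C]^2[D]^2/([A]^2[B])
= (4.3^2 × 5.6^2)/(0.2^2 × 6.5^1)
= 579.8464/0.26
= 2230

2230


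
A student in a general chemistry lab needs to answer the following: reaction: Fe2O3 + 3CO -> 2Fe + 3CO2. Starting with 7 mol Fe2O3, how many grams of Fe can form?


Mole ratio Fe:Fe2O3 = 2:1
n(Fe) = 7 × 2/1 = 14.000 mol
mass = 14.000 × 55.85 = 781.9 g

781.9 g


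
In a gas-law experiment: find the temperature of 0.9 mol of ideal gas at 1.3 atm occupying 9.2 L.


PV = nRT  (R = 0.08206 L·atm/(mol·K))
T = PV/(nR) = 1.3×9.2/(0.9×0.08206)
= 11.96/0.073854
= 161.94 K

161.94 K


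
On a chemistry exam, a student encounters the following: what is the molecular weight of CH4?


M(CH4) = 1×12.01 + 4×1.008
= 12.01 + 4.03
= 16.04 g/mol

16.04 g/mol


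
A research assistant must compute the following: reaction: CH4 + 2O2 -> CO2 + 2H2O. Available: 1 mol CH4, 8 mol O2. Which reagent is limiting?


Mole ratio available / coefficient:
  CH4: 1/1 = 1.000
  O2: 8/2 = 4.000
Smaller ratio is limiting.

CH4


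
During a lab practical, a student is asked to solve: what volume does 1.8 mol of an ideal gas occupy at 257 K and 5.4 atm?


PV = nRT  (R = 0.08206 L·atm/(mol·K))
V = nRT/P = 1.8×0.08206×257/5.4
= 7.03 L

7.03 L


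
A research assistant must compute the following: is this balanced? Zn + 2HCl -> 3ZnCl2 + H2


Equation: Zn + 2HCl -> 3ZnCl2 + H2
Check atoms: Cl: 2≠6, H: 2=2, Zn: 1≠3
Not balanced

No, not balanced


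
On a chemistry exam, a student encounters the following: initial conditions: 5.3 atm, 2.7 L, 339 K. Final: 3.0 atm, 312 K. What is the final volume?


P1V1/T1 = P2V2/T2
V2 = P1V1T2/(T1P2)
= 5.3×2.7×312/(339×3.0)
= 4.39 L

4.39 L


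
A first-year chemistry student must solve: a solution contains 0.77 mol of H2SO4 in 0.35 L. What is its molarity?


M = n/V = 0.77/0.35 = 2.200 mol/L

2.200 M


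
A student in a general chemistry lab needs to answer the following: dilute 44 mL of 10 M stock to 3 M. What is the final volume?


C1V1 = C2V2
10 × 44 = 3 × V2
V2 = 440/3 = 146.67 mL

146.67 mL


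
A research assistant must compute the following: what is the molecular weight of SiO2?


M(SiO2) = 1×28.09 + 2×16.0
= 28.09 + 32.0
= 60.09 g/mol

60.09 g/mol


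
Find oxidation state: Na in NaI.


Group 1 metal: +1
Oxidation number: +1

+1


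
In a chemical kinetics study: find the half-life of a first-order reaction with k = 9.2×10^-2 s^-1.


t½ = ln2/k = 0.693147/(9.2×10^-2 s^-1)
= 7.534 s

7.534 s


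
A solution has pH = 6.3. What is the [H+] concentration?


[H+] = 10^(-pH) = 10^(-6.3)
= 5.01×10^-7 M

5.01×10^-7 M


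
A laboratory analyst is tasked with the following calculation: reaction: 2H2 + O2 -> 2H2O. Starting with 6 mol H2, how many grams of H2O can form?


Mole ratio H2O:H2 = 2:2
n(H2O) = 6 × 2/2 = 6.000 mol
mass = 6.000 × 18.02 = 108.12 g

108.12 g


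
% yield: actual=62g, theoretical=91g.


% yield = actual/theoretical × 100
= 62/91 × 100
= 68.13%

68.13%


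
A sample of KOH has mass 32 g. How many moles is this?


M(KOH) = 56.11 g/mol
n = mass/M = 32/56.11 = 0.5703 mol

0.5703 mol


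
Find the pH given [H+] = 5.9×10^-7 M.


pH = -log10([H+]) = -log10(5.9×10^-7)
= 7 - log10(5.9)
= 7 - 0.77
= 6.23

6.23


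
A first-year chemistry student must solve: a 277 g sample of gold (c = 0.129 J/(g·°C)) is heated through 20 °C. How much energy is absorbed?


q = mcΔT = 277 × 0.129 × 20
= 714.66 J

714.66 J


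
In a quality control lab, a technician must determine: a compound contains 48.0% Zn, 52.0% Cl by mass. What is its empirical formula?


Assume 100 g sample. Moles of each element:
  Zn: 48.0/65.38 = 0.734 mol
  Cl: 52.0/35.45 = 1.467 mol
Divide by smallest (0.734):
  Zn: 0.734/0.734 = 1.0
  Cl: 1.467/0.734 = 2.0
Empirical formula: ZnCl2

ZnCl2


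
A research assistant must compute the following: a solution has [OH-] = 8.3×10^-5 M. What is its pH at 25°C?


pOH = -log10([OH-]) = -log10(8.3×10^-5)
= 5 - log10(8.3) = 4.08
pH = 14 - pOH = 14 - 4.08 = 9.92

9.92


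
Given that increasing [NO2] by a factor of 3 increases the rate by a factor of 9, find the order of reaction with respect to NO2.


rate ∝ [NO2]^n
3^n = 9 → n = 2
Order in NO2: 2

2


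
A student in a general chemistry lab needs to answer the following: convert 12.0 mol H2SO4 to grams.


M(H2SO4) = 98.09 g/mol
mass = n × M = 12.0 × 98.09 = 1177.08 g

1177.08 g


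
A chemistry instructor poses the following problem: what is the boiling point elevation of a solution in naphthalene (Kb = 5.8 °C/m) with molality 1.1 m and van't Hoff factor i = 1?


ΔTb = Kb × m × i
= 5.8 × 1.1 × 1
= 6.38 °C

6.38 °C


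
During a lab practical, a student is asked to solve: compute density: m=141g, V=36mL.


ρ = mass/volume
= 141/36
= 3.917 g/mL

3.917 g/mL


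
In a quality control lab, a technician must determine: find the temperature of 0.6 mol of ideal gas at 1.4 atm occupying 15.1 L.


PV = nRT  (R = 0.08206 L·atm/(mol·K))
T = PV/(nR) = 1.4×15.1/(0.6×0.08206)
= 21.14/0.049236
= 429.36 K

429.36 K


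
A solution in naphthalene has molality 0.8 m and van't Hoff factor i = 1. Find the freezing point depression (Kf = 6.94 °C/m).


ΔTf = Kf × m × i
= 6.94 × 0.8 × 1
= 5.552 °C

5.552 °C


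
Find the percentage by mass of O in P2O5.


M(P2O5) = 2×30.97 + 5×16.0 = 141.94 g/mol
Mass of O = 5 × 16.0 = 80.00 g/mol
% O = 80.00/141.94 × 100 = 56.36%

56.36%


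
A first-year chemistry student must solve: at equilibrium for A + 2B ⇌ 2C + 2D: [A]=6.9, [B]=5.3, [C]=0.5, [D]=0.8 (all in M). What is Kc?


Kc = [C]^2[D]^2/([A][B]^2)
= (0.5^2 × 0.8^2)/(6.9^1 × 5.3^2)
= 0.16/193.821
= 8.255×10^-4

8.255×10^-4


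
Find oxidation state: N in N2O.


2x + (-2) = 0, so x = +1
Oxidation number: +1

+1


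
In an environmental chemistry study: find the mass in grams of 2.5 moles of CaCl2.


M(CaCl2) = 110.98 g/mol
mass = n × M = 2.5 × 110.98 = 277.45 g

277.45 g


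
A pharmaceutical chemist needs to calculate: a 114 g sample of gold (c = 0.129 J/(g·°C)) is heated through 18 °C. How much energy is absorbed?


q = mcΔT = 114 × 0.129 × 18
= 264.71 J

264.71 J


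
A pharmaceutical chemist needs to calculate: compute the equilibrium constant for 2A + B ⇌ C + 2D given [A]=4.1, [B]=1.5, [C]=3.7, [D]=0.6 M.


Kc = [C][D]^2/([A]^2[B])
= (3.7^1 × 0.6^2)/(4.1^2 × 1.5^1)
= 1.332/25.215
= 0.05283

0.05283


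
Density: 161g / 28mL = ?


ρ = mass/volume
= 161/28
= 5.75 g/mL

5.75 g/mL


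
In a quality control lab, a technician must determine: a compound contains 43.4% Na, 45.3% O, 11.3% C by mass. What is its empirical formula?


Assume 100 g sample. Moles of each element:
  Na: 43.4/22.99 = 1.888 mol
  O: 45.3/16.0 = 2.831 mol
  C: 11.3/12.01 = 0.941 mol
Divide by smallest (0.941):
  Na: 1.888/0.941 = 2.01
  O: 2.831/0.941 = 3.01
  C: 0.941/0.941 = 1.0
Empirical formula: Na2CO3

Na2CO3


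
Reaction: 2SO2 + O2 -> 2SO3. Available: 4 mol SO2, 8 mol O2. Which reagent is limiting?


Mole ratio available / coefficient:
  SO2: 4/2 = 2.000
  O2: 8/1 = 8.000
Smaller ratio is limiting.

SO2


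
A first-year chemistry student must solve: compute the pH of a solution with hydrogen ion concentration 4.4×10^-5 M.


pH = -log10([H+]) = -log10(4.4×10^-5)
= 5 - log10(4.4)
= 5 - 0.64
= 4.36

4.36


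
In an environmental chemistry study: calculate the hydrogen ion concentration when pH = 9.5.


[H+] = 10^(-pH) = 10^(-9.5)
= 3.16×10^-10 M

3.16×10^-10 M


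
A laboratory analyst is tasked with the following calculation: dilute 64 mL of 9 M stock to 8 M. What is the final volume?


C1V1 = C2V2
9 × 64 = 8 × V2
V2 = 576/8 = 72.0 mL

72.0 mL


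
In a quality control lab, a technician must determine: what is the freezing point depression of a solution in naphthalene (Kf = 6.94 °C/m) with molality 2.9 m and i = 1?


ΔTf = Kf × m × i
= 6.94 × 2.9 × 1
= 20.126 °C

20.126 °C


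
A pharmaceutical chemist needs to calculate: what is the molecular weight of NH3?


M(NH3) = 1×14.01 + 3×1.008
= 14.01 + 3.02
= 17.03 g/mol

17.03 g/mol


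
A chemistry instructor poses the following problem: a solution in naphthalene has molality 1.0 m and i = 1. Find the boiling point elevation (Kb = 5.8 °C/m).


ΔTb = Kb × m × i
= 5.8 × 1.0 × 1
= 5.8 °C

5.8 °C


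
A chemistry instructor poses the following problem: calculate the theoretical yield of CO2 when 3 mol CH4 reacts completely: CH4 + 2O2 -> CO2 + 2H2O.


Mole ratio CO2:CH4 = 1:1
n(CO2) = 3 × 1/1 = 3.000 mol
mass = 3.000 × 44.01 = 132.03 g

132.03 g


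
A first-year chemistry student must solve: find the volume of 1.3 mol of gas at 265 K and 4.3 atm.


PV = nRT  (R = 0.08206 L·atm/(mol·K))
V = nRT/P = 1.3×0.08206×265/4.3
= 6.574 L

6.574 L


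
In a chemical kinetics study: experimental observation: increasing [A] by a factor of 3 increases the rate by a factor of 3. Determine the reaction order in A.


rate ∝ [A]^n
3^n = 3 → n = 1
Order in A: 1

1


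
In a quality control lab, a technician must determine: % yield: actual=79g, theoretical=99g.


% yield = actual/theoretical × 100
= 79/99 × 100
= 79.8%

79.8%


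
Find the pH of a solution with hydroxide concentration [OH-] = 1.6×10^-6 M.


pOH = -log10([OH-]) = -log10(1.6×10^-6)
= 6 - log10(1.6) = 5.8
pH = 14 - pOH = 14 - 5.8 = 8.2

8.2


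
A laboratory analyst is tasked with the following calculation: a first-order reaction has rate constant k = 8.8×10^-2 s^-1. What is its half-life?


t½ = ln2/k = 0.693147/(8.8×10^-2 s^-1)
= 7.877 s

7.877 s


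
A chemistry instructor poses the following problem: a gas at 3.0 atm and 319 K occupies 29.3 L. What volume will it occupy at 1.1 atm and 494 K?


P1V1/T1 = P2V2/T2
V2 = P1V1T2/(T1P2)
= 3.0×29.3×494/(319×1.1)
= 123.746 L

123.746 L


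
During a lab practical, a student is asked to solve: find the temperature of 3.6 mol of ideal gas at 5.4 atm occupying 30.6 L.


PV = nRT  (R = 0.08206 L·atm/(mol·K))
T = PV/(nR) = 5.4×30.6/(3.6×0.08206)
= 165.24/0.295416
= 559.35 K

559.35 K


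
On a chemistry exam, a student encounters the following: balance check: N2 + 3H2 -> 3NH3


Equation: N2 + 3H2 -> 3NH3
Check atoms: H: 6≠9, N: 2≠3
Not balanced

No, not balanced


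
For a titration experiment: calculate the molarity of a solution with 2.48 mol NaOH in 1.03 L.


M = n/V = 2.48/1.03 = 2.408 mol/L

2.408 M
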